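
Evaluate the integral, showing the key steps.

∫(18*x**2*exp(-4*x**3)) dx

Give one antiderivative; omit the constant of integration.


Step 1. Substitute u = x**3, turning ∫(18*x**2*exp(-4*x**3)) dx into ∫(6*exp(-4*u)) du: now ∫(6*exp(-4*u)) du.
Step 2. Evaluate the standard form: now -3*exp(-4*u)/2.
Step 3. Substitute back u = x**3: now -3*exp(-4*x**3)/2.
Answer: -3*exp(-4*x**3)/2.


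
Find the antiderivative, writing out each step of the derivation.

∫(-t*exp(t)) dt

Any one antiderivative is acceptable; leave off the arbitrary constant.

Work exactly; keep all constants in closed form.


Step 1. Integrate ∫(-t*exp(t)) dt by parts with u = t, dv = (-exp(t)) dt, so v = -exp(t): now -t*exp(t) + ∫(exp(t)) dt.
Step 2. Evaluate the standard form: now -t*exp(t) + exp(t).
Answer: -t*exp(t) + exp(t).


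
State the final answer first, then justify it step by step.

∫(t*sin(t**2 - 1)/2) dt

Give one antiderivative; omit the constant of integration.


The answer is -cos(t**2 - 1)/4.
Step 1. Substitute u = t**2 - 1, turning ∫(t*sin(t**2 - 1)/2) dt into ∫(sin(u)/4) du: now ∫(sin(u)/4) du.
Step 2. Evaluate the standard form: now -cos(u)/4.
Step 3. Substitute back u = t**2 - 1: now -cos(t**2 - 1)/4.
Answer: -cos(t**2 - 1)/4.


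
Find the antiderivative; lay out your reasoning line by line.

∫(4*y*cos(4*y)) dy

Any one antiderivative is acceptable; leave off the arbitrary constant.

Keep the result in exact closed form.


Step 1. Integrate ∫(4*y*cos(4*y)) dy by parts with u = y, dv = (4*cos(4*y)) dy, so v = sin(4*y): now y*sin(4*y) + ∫(-sin(4*y)) dy.
Step 2. Evaluate the standard form: now y*sin(4*y) + cos(4*y)/4.
Answer: y*sin(4*y) + cos(4*y)/4.


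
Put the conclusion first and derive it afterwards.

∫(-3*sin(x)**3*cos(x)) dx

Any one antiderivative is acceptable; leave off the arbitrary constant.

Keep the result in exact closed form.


The answer is -3*sin(x)**4/4.
Step 1. Substitute u = sin(x), turning ∫(-3*sin(x)**3*cos(x)) dx into ∫(-3*u**3) du: now ∫(-3*u**3) du.
Step 2. Evaluate the standard form: now -3*u**4/4.
Step 3. Substitute back u = sin(x): now -3*sin(x)**4/4.
Answer: -3*sin(x)**4/4.


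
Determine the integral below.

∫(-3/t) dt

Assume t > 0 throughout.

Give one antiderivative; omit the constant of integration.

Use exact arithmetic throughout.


Answer: -3*log(t).


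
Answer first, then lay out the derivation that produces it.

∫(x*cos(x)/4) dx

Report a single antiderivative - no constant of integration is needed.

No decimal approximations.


The answer is x*sin(x)/4 + cos(x)/4.
Step 1. Integrate ∫(x*cos(x)/4) dx by parts with u = x, dv = (cos(x)/4) dx, so v = sin(x)/4: now x*sin(x)/4 + ∫(-sin(x)/4) dx.
Step 2. Evaluate the standard form: now x*sin(x)/4 + cos(x)/4.
Answer: x*sin(x)/4 + cos(x)/4.


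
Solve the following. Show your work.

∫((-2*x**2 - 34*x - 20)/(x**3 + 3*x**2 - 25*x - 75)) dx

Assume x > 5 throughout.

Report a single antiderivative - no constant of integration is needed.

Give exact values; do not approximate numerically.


Step 1. Decompose ∫((-2*x**2 - 34*x - 20)/(x**3 + 3*x**2 - 25*x - 75)) dx by partial fractions, (-2*x**2 - 34*x - 20)/(x**3 + 3*x**2 - 25*x - 75) = 5/(x + 5) - 4/(x + 3) - 3/(x - 5): now ∫(-3/(x - 5)) dx + ∫(-4/(x + 3)) dx + ∫(5/(x + 5)) dx.
Step 2. Evaluate the standard form [assuming x > -3]: now -4*log(x + 3) + ∫(-3/(x - 5)) dx + ∫(5/(x + 5)) dx.
Step 3. Evaluate the standard form [assuming x > 5]: now -3*log(x - 5) - 4*log(x + 3) + ∫(5/(x + 5)) dx.
Step 4. Evaluate the standard form [assuming x > -5]: now -3*log(x - 5) - 4*log(x + 3) + 5*log(x + 5).
Answer: -3*log(x - 5) - 4*log(x + 3) + 5*log(x + 5).


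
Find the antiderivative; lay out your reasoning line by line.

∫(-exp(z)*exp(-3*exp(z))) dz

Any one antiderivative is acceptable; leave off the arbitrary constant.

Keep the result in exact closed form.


Step 1. Substitute u = exp(z), turning ∫(-exp(z)*exp(-3*exp(z))) dz into ∫(-exp(-3*u)) du: now ∫(-exp(-3*u)) du.
Step 2. Evaluate the standard form: now exp(-3*u)/3.
Step 3. Substitute back u = exp(z): now exp(-3*exp(z))/3.
Answer: exp(-3*exp(z))/3.


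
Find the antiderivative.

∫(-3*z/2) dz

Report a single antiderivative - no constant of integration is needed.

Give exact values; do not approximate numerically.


Answer: -3*z**2/4.


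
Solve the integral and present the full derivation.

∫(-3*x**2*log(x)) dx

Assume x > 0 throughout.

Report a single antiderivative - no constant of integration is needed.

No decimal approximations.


Step 1. Integrate ∫(-3*x**2*log(x)) dx by parts with u = log(x), dv = (-3*x**2) dx, so v = -x**3 [assuming x > 0]: now -x**3*log(x) + ∫(x**2) dx.
Step 2. Evaluate the standard form: now -x**3*log(x) + x**3/3.
Answer: -x**3*log(x) + x**3/3.


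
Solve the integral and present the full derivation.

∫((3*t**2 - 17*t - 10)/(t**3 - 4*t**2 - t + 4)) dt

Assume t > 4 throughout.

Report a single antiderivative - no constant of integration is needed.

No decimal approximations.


Step 1. Decompose ∫((3*t**2 - 17*t - 10)/(t**3 - 4*t**2 - t + 4)) dt by partial fractions, (3*t**2 - 17*t - 10)/(t**3 - 4*t**2 - t + 4) = 1/(t + 1) + 4/(t - 1) - 2/(t - 4): now ∫(-2/(t - 4)) dt + ∫(4/(t - 1)) dt + ∫(1/(t + 1)) dt.
Step 2. Evaluate the standard form [assuming t > -1]: now log(t + 1) + ∫(-2/(t - 4)) dt + ∫(4/(t - 1)) dt.
Step 3. Evaluate the standard form [assuming t > 1]: now 4*log(t - 1) + log(t + 1) + ∫(-2/(t - 4)) dt.
Step 4. Evaluate the standard form [assuming t > 4]: now -2*log(t - 4) + 4*log(t - 1) + log(t + 1).
Answer: -2*log(t - 4) + 4*log(t - 1) + log(t + 1).


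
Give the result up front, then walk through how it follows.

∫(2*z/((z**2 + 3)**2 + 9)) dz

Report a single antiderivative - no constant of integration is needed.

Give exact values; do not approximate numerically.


The answer is atan(z**2/3 + 1)/3.
Step 1. Substitute u = z**2 + 3, turning ∫(2*z/((z**2 + 3)**2 + 9)) dz into ∫(1/(u**2 + 9)) du: now ∫(1/(u**2 + 9)) du.
Step 2. Evaluate the standard form: now atan(u/3)/3.
Step 3. Substitute back u = z**2 + 3: now atan(z**2/3 + 1)/3.
Answer: atan(z**2/3 + 1)/3.


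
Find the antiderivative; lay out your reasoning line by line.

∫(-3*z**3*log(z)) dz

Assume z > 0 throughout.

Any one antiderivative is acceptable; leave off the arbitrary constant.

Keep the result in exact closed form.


Step 1. Integrate ∫(-3*z**3*log(z)) dz by parts with u = log(z), dv = (-3*z**3) dz, so v = -3*z**4/4 [assuming z > 0]: now -3*z**4*log(z)/4 + ∫(3*z**3/4) dz.
Step 2. Evaluate the standard form: now -3*z**4*log(z)/4 + 3*z**4/16.
Answer: -3*z**4*log(z)/4 + 3*z**4/16.


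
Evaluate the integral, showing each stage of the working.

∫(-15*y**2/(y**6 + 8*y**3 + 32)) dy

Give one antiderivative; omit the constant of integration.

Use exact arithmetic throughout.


Step 1. Substitute u = y**3 + 4, turning ∫(-15*y**2/(y**6 + 8*y**3 + 32)) dy into ∫(-5/(u**2 + 16)) du: now ∫(-5/(u**2 + 16)) du.
Step 2. Evaluate the standard form: now -5*atan(u/4)/4.
Step 3. Substitute back u = y**3 + 4: now -5*atan(y**3/4 + 1)/4.
Answer: -5*atan(y**3/4 + 1)/4.


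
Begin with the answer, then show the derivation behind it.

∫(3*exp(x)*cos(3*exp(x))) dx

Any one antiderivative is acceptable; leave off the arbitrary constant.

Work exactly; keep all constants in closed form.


The answer is sin(3*exp(x)).
Step 1. Substitute u = exp(x), turning ∫(3*exp(x)*cos(3*exp(x))) dx into ∫(3*cos(3*u)) du: now ∫(3*cos(3*u)) du.
Step 2. Evaluate the standard form: now sin(3*u).
Step 3. Substitute back u = exp(x): now sin(3*exp(x)).
Answer: sin(3*exp(x)).


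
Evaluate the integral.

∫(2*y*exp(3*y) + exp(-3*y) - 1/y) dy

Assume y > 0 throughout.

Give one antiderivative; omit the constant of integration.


Answer: 2*y*exp(3*y)/3 - 2*exp(3*y)/9 - log(y) - exp(-3*y)/3.


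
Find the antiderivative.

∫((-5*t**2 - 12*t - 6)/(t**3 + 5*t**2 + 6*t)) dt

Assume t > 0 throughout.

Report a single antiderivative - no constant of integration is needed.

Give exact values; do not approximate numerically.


Answer: -log(t) + log(t + 2) - 5*log(t + 3).


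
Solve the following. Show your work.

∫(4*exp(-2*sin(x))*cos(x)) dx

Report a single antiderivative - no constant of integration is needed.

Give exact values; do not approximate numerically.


Step 1. Substitute u = sin(x), turning ∫(4*exp(-2*sin(x))*cos(x)) dx into ∫(4*exp(-2*u)) du: now ∫(4*exp(-2*u)) du.
Step 2. Evaluate the standard form: now -2*exp(-2*u).
Step 3. Substitute back u = sin(x): now -2*exp(-2*sin(x)).
Answer: -2*exp(-2*sin(x)).


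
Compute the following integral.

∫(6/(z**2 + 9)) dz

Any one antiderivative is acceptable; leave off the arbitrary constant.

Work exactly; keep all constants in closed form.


Answer: 2*atan(z/3).


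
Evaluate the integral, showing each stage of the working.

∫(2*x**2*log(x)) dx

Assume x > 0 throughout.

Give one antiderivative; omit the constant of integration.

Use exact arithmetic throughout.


Step 1. Integrate ∫(2*x**2*log(x)) dx by parts with u = log(x), dv = (2*x**2) dx, so v = 2*x**3/3 [assuming x > 0]: now 2*x**3*log(x)/3 + ∫(-2*x**2/3) dx.
Step 2. Evaluate the standard form: now 2*x**3*log(x)/3 - 2*x**3/9.
Answer: 2*x**3*log(x)/3 - 2*x**3/9.


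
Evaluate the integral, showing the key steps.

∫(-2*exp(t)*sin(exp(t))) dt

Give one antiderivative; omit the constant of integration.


Step 1. Substitute u = exp(t), turning ∫(-2*exp(t)*sin(exp(t))) dt into ∫(-2*sin(u)) du: now ∫(-2*sin(u)) du.
Step 2. Evaluate the standard form: now 2*cos(u).
Step 3. Substitute back u = exp(t): now 2*cos(exp(t)).
Answer: 2*cos(exp(t)).


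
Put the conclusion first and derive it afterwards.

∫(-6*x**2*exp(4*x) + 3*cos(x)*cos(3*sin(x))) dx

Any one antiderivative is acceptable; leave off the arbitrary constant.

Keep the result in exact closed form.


The answer is -3*x**2*exp(4*x)/2 + 3*x*exp(4*x)/4 - 3*exp(4*x)/16 + sin(3*sin(x)).
Step 1. Rewrite: now ∫(-6*x**2*exp(4*x)) dx + ∫(3*cos(x)*cos(3*sin(x))) dx.
Step 2. Substitute u = sin(x), turning ∫(3*cos(x)*cos(3*sin(x))) dx into ∫(3*cos(3*u)) du: now ∫(-6*x**2*exp(4*x)) dx + ∫(3*cos(3*u)) du.
Step 3. Evaluate the standard form: now sin(3*u) + ∫(-6*x**2*exp(4*x)) dx.
Step 4. Substitute back u = sin(x): now sin(3*sin(x)) + ∫(-6*x**2*exp(4*x)) dx.
Step 5. Integrate ∫(-6*x**2*exp(4*x)) dx by parts with u = x**2, dv = (-6*exp(4*x)) dx, so v = -3*exp(4*x)/2: now -3*x**2*exp(4*x)/2 + sin(3*sin(x)) + ∫(3*x*exp(4*x)) dx.
Step 6. Integrate ∫(3*x*exp(4*x)) dx by parts with u = x, dv = (3*exp(4*x)) dx, so v = 3*exp(4*x)/4: now -3*x**2*exp(4*x)/2 + 3*x*exp(4*x)/4 + sin(3*sin(x)) + ∫(-3*exp(4*x)/4) dx.
Step 7. Evaluate the standard form: now -3*x**2*exp(4*x)/2 + 3*x*exp(4*x)/4 - 3*exp(4*x)/16 + sin(3*sin(x)).
Answer: -3*x**2*exp(4*x)/2 + 3*x*exp(4*x)/4 - 3*exp(4*x)/16 + sin(3*sin(x)).


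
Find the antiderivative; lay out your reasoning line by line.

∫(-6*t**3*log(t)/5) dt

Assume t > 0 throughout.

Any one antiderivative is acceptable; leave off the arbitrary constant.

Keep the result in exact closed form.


Step 1. Integrate ∫(-6*t**3*log(t)/5) dt by parts with u = log(t), dv = (-6*t**3/5) dt, so v = -3*t**4/10 [assuming t > 0]: now -3*t**4*log(t)/10 + ∫(3*t**3/10) dt.
Step 2. Evaluate the standard form: now -3*t**4*log(t)/10 + 3*t**4/40.
Answer: -3*t**4*log(t)/10 + 3*t**4/40.


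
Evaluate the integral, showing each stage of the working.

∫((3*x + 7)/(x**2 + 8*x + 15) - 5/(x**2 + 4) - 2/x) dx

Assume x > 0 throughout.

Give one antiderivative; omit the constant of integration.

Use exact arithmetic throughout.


Step 1. Rewrite: now ∫(-2/x) dx + ∫((3*x + 7)/(x**2 + 8*x + 15)) dx + ∫(-5/(x**2 + 4)) dx.
Step 2. Evaluate the standard form: now -5*atan(x/2)/2 + ∫(-2/x) dx + ∫((3*x + 7)/(x**2 + 8*x + 15)) dx.
Step 3. Decompose ∫((3*x + 7)/(x**2 + 8*x + 15)) dx by partial fractions, (3*x + 7)/(x**2 + 8*x + 15) = 4/(x + 5) - 1/(x + 3): now -5*atan(x/2)/2 + ∫(-2/x) dx + ∫(-1/(x + 3)) dx + ∫(4/(x + 5)) dx.
Step 4. Evaluate the standard form [assuming x > -3]: now -log(x + 3) - 5*atan(x/2)/2 + ∫(-2/x) dx + ∫(4/(x + 5)) dx.
Step 5. Evaluate the standard form [assuming x > -5]: now -log(x + 3) + 4*log(x + 5) - 5*atan(x/2)/2 + ∫(-2/x) dx.
Step 6. Evaluate the standard form [assuming x > 0]: now -2*log(x) - log(x + 3) + 4*log(x + 5) - 5*atan(x/2)/2.
Answer: -2*log(x) - log(x + 3) + 4*log(x + 5) - 5*atan(x/2)/2.


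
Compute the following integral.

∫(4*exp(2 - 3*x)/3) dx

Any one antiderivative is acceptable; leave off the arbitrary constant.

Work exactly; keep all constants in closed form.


Answer: -4*exp(2 - 3*x)/9.


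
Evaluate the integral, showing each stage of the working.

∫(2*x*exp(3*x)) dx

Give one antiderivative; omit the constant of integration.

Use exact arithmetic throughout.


Step 1. Integrate ∫(2*x*exp(3*x)) dx by parts with u = x, dv = (2*exp(3*x)) dx, so v = 2*exp(3*x)/3: now 2*x*exp(3*x)/3 + ∫(-2*exp(3*x)/3) dx.
Step 2. Evaluate the standard form: now 2*x*exp(3*x)/3 - 2*exp(3*x)/9.
Answer: 2*x*exp(3*x)/3 - 2*exp(3*x)/9.


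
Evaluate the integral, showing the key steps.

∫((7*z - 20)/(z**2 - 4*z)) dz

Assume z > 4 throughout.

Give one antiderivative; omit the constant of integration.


Step 1. Decompose ∫((7*z - 20)/(z**2 - 4*z)) dz by partial fractions, (7*z - 20)/(z**2 - 4*z) = 2/(z - 4) + 5/z: now ∫(5/z) dz + ∫(2/(z - 4)) dz.
Step 2. Evaluate the standard form [assuming z > 4]: now 2*log(z - 4) + ∫(5/z) dz.
Step 3. Evaluate the standard form [assuming z > 0]: now 5*log(z) + 2*log(z - 4).
Answer: 5*log(z) + 2*log(z - 4).


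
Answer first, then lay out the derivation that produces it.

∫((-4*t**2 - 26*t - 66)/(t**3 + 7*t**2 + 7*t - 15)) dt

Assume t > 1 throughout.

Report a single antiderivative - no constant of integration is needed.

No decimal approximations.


The answer is -4*log(t - 1) + 3*log(t + 3) - 3*log(t + 5).
Step 1. Decompose ∫((-4*t**2 - 26*t - 66)/(t**3 + 7*t**2 + 7*t - 15)) dt by partial fractions, (-4*t**2 - 26*t - 66)/(t**3 + 7*t**2 + 7*t - 15) = -3/(t + 5) + 3/(t + 3) - 4/(t - 1): now ∫(-4/(t - 1)) dt + ∫(3/(t + 3)) dt + ∫(-3/(t + 5)) dt.
Step 2. Evaluate the standard form [assuming t > -5]: now -3*log(t + 5) + ∫(-4/(t - 1)) dt + ∫(3/(t + 3)) dt.
Step 3. Evaluate the standard form [assuming t > -3]: now 3*log(t + 3) - 3*log(t + 5) + ∫(-4/(t - 1)) dt.
Step 4. Evaluate the standard form [assuming t > 1]: now -4*log(t - 1) + 3*log(t + 3) - 3*log(t + 5).
Answer: -4*log(t - 1) + 3*log(t + 3) - 3*log(t + 5).


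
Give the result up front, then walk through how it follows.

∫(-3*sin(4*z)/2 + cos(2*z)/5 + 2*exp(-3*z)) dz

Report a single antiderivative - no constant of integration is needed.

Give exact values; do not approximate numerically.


The answer is sin(2*z)/10 + 3*cos(4*z)/8 - 2*exp(-3*z)/3.
Step 1. Rewrite: now ∫(2*exp(-3*z)) dz + ∫(-3*sin(4*z)/2) dz + ∫(cos(2*z)/5) dz.
Step 2. Evaluate the standard form: now ∫(-3*sin(4*z)/2) dz + ∫(cos(2*z)/5) dz - 2*exp(-3*z)/3.
Step 3. Evaluate the standard form: now 3*cos(4*z)/8 + ∫(cos(2*z)/5) dz - 2*exp(-3*z)/3.
Step 4. Evaluate the standard form: now sin(2*z)/10 + 3*cos(4*z)/8 - 2*exp(-3*z)/3.
Answer: sin(2*z)/10 + 3*cos(4*z)/8 - 2*exp(-3*z)/3.


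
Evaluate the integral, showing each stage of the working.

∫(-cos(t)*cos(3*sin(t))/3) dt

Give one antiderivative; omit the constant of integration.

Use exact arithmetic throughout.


Step 1. Substitute u = sin(t), turning ∫(-cos(t)*cos(3*sin(t))/3) dt into ∫(-cos(3*u)/3) du: now ∫(-cos(3*u)/3) du.
Step 2. Evaluate the standard form: now -sin(3*u)/9.
Step 3. Substitute back u = sin(t): now -sin(3*sin(t))/9.
Answer: -sin(3*sin(t))/9.


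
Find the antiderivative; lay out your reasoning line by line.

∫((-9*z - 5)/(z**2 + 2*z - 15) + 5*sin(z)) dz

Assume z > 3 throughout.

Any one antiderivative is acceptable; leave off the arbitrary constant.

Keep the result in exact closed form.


Step 1. Rewrite: now ∫((-9*z - 5)/(z**2 + 2*z - 15)) dz + ∫(5*sin(z)) dz.
Step 2. Decompose ∫((-9*z - 5)/(z**2 + 2*z - 15)) dz by partial fractions, (-9*z - 5)/(z**2 + 2*z - 15) = -5/(z + 5) - 4/(z - 3): now ∫(-4/(z - 3)) dz + ∫(-5/(z + 5)) dz + ∫(5*sin(z)) dz.
Step 3. Evaluate the standard form [assuming z > -5]: now -5*log(z + 5) + ∫(-4/(z - 3)) dz + ∫(5*sin(z)) dz.
Step 4. Evaluate the standard form [assuming z > 3]: now -4*log(z - 3) - 5*log(z + 5) + ∫(5*sin(z)) dz.
Step 5. Evaluate the standard form: now -4*log(z - 3) - 5*log(z + 5) - 5*cos(z).
Answer: -4*log(z - 3) - 5*log(z + 5) - 5*cos(z).


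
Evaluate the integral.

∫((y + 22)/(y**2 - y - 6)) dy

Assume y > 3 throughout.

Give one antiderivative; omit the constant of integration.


Answer: 5*log(y - 3) - 4*log(y + 2).


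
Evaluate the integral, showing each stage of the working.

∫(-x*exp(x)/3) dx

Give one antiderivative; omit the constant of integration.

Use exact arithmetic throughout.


Step 1. Integrate ∫(-x*exp(x)/3) dx by parts with u = x, dv = (-exp(x)/3) dx, so v = -exp(x)/3: now -x*exp(x)/3 + ∫(exp(x)/3) dx.
Step 2. Evaluate the standard form: now -x*exp(x)/3 + exp(x)/3.
Answer: -x*exp(x)/3 + exp(x)/3.


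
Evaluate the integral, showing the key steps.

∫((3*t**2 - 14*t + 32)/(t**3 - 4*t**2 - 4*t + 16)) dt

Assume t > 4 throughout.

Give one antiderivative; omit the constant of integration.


Step 1. Decompose ∫((3*t**2 - 14*t + 32)/(t**3 - 4*t**2 - 4*t + 16)) dt by partial fractions, (3*t**2 - 14*t + 32)/(t**3 - 4*t**2 - 4*t + 16) = 3/(t + 2) - 2/(t - 2) + 2/(t - 4): now ∫(2/(t - 4)) dt + ∫(-2/(t - 2)) dt + ∫(3/(t + 2)) dt.
Step 2. Evaluate the standard form [assuming t > 4]: now 2*log(t - 4) + ∫(-2/(t - 2)) dt + ∫(3/(t + 2)) dt.
Step 3. Evaluate the standard form [assuming t > 2]: now 2*log(t - 4) - 2*log(t - 2) + ∫(3/(t + 2)) dt.
Step 4. Evaluate the standard form [assuming t > -2]: now 2*log(t - 4) - 2*log(t - 2) + 3*log(t + 2).
Answer: 2*log(t - 4) - 2*log(t - 2) + 3*log(t + 2).


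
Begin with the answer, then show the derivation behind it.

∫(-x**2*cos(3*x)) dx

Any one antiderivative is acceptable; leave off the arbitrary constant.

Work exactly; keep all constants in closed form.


The answer is -x**2*sin(3*x)/3 - 2*x*cos(3*x)/9 + 2*sin(3*x)/27.
Step 1. Integrate ∫(-x**2*cos(3*x)) dx by parts with u = x**2, dv = (-cos(3*x)) dx, so v = -sin(3*x)/3: now -x**2*sin(3*x)/3 + ∫(2*x*sin(3*x)/3) dx.
Step 2. Integrate ∫(2*x*sin(3*x)/3) dx by parts with u = x, dv = (2*sin(3*x)/3) dx, so v = -2*cos(3*x)/9: now -x**2*sin(3*x)/3 - 2*x*cos(3*x)/9 + ∫(2*cos(3*x)/9) dx.
Step 3. Evaluate the standard form: now -x**2*sin(3*x)/3 - 2*x*cos(3*x)/9 + 2*sin(3*x)/27.
Answer: -x**2*sin(3*x)/3 - 2*x*cos(3*x)/9 + 2*sin(3*x)/27.


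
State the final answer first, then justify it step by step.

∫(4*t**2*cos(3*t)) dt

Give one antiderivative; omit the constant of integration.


The answer is 4*t**2*sin(3*t)/3 + 8*t*cos(3*t)/9 - 8*sin(3*t)/27.
Step 1. Integrate ∫(4*t**2*cos(3*t)) dt by parts with u = t**2, dv = (4*cos(3*t)) dt, so v = 4*sin(3*t)/3: now 4*t**2*sin(3*t)/3 + ∫(-8*t*sin(3*t)/3) dt.
Step 2. Integrate ∫(-8*t*sin(3*t)/3) dt by parts with u = t, dv = (-8*sin(3*t)/3) dt, so v = 8*cos(3*t)/9: now 4*t**2*sin(3*t)/3 + 8*t*cos(3*t)/9 + ∫(-8*cos(3*t)/9) dt.
Step 3. Evaluate the standard form: now 4*t**2*sin(3*t)/3 + 8*t*cos(3*t)/9 - 8*sin(3*t)/27.
Answer: 4*t**2*sin(3*t)/3 + 8*t*cos(3*t)/9 - 8*sin(3*t)/27.


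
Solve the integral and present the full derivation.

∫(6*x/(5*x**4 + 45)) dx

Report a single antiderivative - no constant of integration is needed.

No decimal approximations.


Step 1. Substitute u = x**2, turning ∫(6*x/(5*x**4 + 45)) dx into ∫(3/(5*(u**2 + 9))) du: now ∫(3/(5*(u**2 + 9))) du.
Step 2. Evaluate the standard form: now atan(u/3)/5.
Step 3. Substitute back u = x**2: now atan(x**2/3)/5.
Answer: atan(x**2/3)/5.


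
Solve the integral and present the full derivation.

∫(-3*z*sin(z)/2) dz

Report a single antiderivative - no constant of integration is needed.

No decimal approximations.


Step 1. Integrate ∫(-3*z*sin(z)/2) dz by parts with u = z, dv = (-3*sin(z)/2) dz, so v = 3*cos(z)/2: now 3*z*cos(z)/2 + ∫(-3*cos(z)/2) dz.
Step 2. Evaluate the standard form: now 3*z*cos(z)/2 - 3*sin(z)/2.
Answer: 3*z*cos(z)/2 - 3*sin(z)/2.


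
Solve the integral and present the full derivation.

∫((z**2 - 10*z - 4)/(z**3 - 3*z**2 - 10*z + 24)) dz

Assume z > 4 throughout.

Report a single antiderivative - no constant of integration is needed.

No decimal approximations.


Step 1. Decompose ∫((z**2 - 10*z - 4)/(z**3 - 3*z**2 - 10*z + 24)) dz by partial fractions, (z**2 - 10*z - 4)/(z**3 - 3*z**2 - 10*z + 24) = 1/(z + 3) + 2/(z - 2) - 2/(z - 4): now ∫(-2/(z - 4)) dz + ∫(2/(z - 2)) dz + ∫(1/(z + 3)) dz.
Step 2. Evaluate the standard form [assuming z > -3]: now log(z + 3) + ∫(-2/(z - 4)) dz + ∫(2/(z - 2)) dz.
Step 3. Evaluate the standard form [assuming z > 4]: now -2*log(z - 4) + log(z + 3) + ∫(2/(z - 2)) dz.
Step 4. Evaluate the standard form [assuming z > 2]: now -2*log(z - 4) + 2*log(z - 2) + log(z + 3).
Answer: -2*log(z - 4) + 2*log(z - 2) + log(z + 3).


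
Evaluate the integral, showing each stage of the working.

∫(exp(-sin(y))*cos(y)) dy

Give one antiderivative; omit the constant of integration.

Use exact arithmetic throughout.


Step 1. Substitute u = sin(y), turning ∫(exp(-sin(y))*cos(y)) dy into ∫(exp(-u)) du: now ∫(exp(-u)) du.
Step 2. Evaluate the standard form: now -exp(-u).
Step 3. Substitute back u = sin(y): now -exp(-sin(y)).
Answer: -exp(-sin(y)).


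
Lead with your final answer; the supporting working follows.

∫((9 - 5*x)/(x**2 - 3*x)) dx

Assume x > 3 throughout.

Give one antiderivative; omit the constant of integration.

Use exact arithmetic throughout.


The answer is -3*log(x) - 2*log(x - 3).
Step 1. Decompose ∫((9 - 5*x)/(x**2 - 3*x)) dx by partial fractions, (9 - 5*x)/(x**2 - 3*x) = -2/(x - 3) - 3/x: now ∫(-3/x) dx + ∫(-2/(x - 3)) dx.
Step 2. Evaluate the standard form [assuming x > 3]: now -2*log(x - 3) + ∫(-3/x) dx.
Step 3. Evaluate the standard form [assuming x > 0]: now -3*log(x) - 2*log(x - 3).
Answer: -3*log(x) - 2*log(x - 3).


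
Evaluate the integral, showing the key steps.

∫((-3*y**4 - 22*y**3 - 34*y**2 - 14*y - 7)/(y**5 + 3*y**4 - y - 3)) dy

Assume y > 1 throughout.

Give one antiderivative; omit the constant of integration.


Step 1. Decompose ∫((-3*y**4 - 22*y**3 - 34*y**2 - 14*y - 7)/(y**5 + 3*y**4 - y - 3)) dy by partial fractions, (-3*y**4 - 22*y**3 - 34*y**2 - 14*y - 7)/(y**5 + 3*y**4 - y - 3) = -4/(y**2 + 1) + 1/(y + 3) + 1/(y + 1) - 5/(y - 1): now ∫(-5/(y - 1)) dy + ∫(1/(y + 1)) dy + ∫(1/(y + 3)) dy + ∫(-4/(y**2 + 1)) dy.
Step 2. Evaluate the standard form [assuming y > 1]: now -5*log(y - 1) + ∫(1/(y + 1)) dy + ∫(1/(y + 3)) dy + ∫(-4/(y**2 + 1)) dy.
Step 3. Evaluate the standard form [assuming y > -1]: now -5*log(y - 1) + log(y + 1) + ∫(1/(y + 3)) dy + ∫(-4/(y**2 + 1)) dy.
Step 4. Evaluate the standard form [assuming y > -3]: now -5*log(y - 1) + log(y + 1) + log(y + 3) + ∫(-4/(y**2 + 1)) dy.
Step 5. Evaluate the standard form: now -5*log(y - 1) + log(y + 1) + log(y + 3) - 4*atan(y).
Answer: -5*log(y - 1) + log(y + 1) + log(y + 3) - 4*atan(y).


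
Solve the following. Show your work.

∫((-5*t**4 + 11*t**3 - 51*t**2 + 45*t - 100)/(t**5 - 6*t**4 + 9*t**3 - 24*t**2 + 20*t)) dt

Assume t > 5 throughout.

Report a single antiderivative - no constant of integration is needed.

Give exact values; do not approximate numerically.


Step 1. Decompose ∫((-5*t**4 + 11*t**3 - 51*t**2 + 45*t - 100)/(t**5 - 6*t**4 + 9*t**3 - 24*t**2 + 20*t)) dt by partial fractions, (-5*t**4 + 11*t**3 - 51*t**2 + 45*t - 100)/(t**5 - 6*t**4 + 9*t**3 - 24*t**2 + 20*t) = 1/(t**2 + 4) + 5/(t - 1) - 5/(t - 5) - 5/t: now ∫(-5/t) dt + ∫(-5/(t - 5)) dt + ∫(5/(t - 1)) dt + ∫(1/(t**2 + 4)) dt.
Step 2. Evaluate the standard form [assuming t > 5]: now -5*log(t - 5) + ∫(-5/t) dt + ∫(5/(t - 1)) dt + ∫(1/(t**2 + 4)) dt.
Step 3. Evaluate the standard form [assuming t > 0]: now -5*log(t) - 5*log(t - 5) + ∫(5/(t - 1)) dt + ∫(1/(t**2 + 4)) dt.
Step 4. Evaluate the standard form [assuming t > 1]: now -5*log(t) - 5*log(t - 5) + 5*log(t - 1) + ∫(1/(t**2 + 4)) dt.
Step 5. Evaluate the standard form: now -5*log(t) - 5*log(t - 5) + 5*log(t - 1) + atan(t/2)/2.
Answer: -5*log(t) - 5*log(t - 5) + 5*log(t - 1) + atan(t/2)/2.


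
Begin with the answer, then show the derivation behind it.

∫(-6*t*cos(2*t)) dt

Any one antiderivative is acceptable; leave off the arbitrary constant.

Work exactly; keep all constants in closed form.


The answer is -3*t*sin(2*t) - 3*cos(2*t)/2.
Step 1. Integrate ∫(-6*t*cos(2*t)) dt by parts with u = t, dv = (-6*cos(2*t)) dt, so v = -3*sin(2*t): now -3*t*sin(2*t) + ∫(3*sin(2*t)) dt.
Step 2. Evaluate the standard form: now -3*t*sin(2*t) - 3*cos(2*t)/2.
Answer: -3*t*sin(2*t) - 3*cos(2*t)/2.


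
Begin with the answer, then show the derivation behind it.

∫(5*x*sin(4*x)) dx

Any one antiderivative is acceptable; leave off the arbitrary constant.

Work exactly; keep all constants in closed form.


The answer is -5*x*cos(4*x)/4 + 5*sin(4*x)/16.
Step 1. Integrate ∫(5*x*sin(4*x)) dx by parts with u = x, dv = (5*sin(4*x)) dx, so v = -5*cos(4*x)/4: now -5*x*cos(4*x)/4 + ∫(5*cos(4*x)/4) dx.
Step 2. Evaluate the standard form: now -5*x*cos(4*x)/4 + 5*sin(4*x)/16.
Answer: -5*x*cos(4*x)/4 + 5*sin(4*x)/16.


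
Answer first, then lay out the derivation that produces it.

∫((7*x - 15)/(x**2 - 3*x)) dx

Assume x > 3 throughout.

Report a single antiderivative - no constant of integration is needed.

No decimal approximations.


The answer is 5*log(x) + 2*log(x - 3).
Step 1. Decompose ∫((7*x - 15)/(x**2 - 3*x)) dx by partial fractions, (7*x - 15)/(x**2 - 3*x) = 2/(x - 3) + 5/x: now ∫(5/x) dx + ∫(2/(x - 3)) dx.
Step 2. Evaluate the standard form [assuming x > 0]: now 5*log(x) + ∫(2/(x - 3)) dx.
Step 3. Evaluate the standard form [assuming x > 3]: now 5*log(x) + 2*log(x - 3).
Answer: 5*log(x) + 2*log(x - 3).


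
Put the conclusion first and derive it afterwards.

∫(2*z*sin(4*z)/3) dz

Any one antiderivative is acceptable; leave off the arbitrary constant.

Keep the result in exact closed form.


The answer is -z*cos(4*z)/6 + sin(4*z)/24.
Step 1. Integrate ∫(2*z*sin(4*z)/3) dz by parts with u = z, dv = (2*sin(4*z)/3) dz, so v = -cos(4*z)/6: now -z*cos(4*z)/6 + ∫(cos(4*z)/6) dz.
Step 2. Evaluate the standard form: now -z*cos(4*z)/6 + sin(4*z)/24.
Answer: -z*cos(4*z)/6 + sin(4*z)/24.


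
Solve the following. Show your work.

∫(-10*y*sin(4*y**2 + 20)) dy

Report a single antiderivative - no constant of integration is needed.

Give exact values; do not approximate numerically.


Step 1. Substitute u = y**2 + 5, turning ∫(-10*y*sin(4*y**2 + 20)) dy into ∫(-5*sin(4*u)) du: now ∫(-5*sin(4*u)) du.
Step 2. Evaluate the standard form: now 5*cos(4*u)/4.
Step 3. Substitute back u = y**2 + 5: now 5*cos(4*y**2 + 20)/4.
Answer: 5*cos(4*y**2 + 20)/4.


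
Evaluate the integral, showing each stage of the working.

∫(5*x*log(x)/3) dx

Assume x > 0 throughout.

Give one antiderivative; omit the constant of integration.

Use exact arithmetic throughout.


Step 1. Integrate ∫(5*x*log(x)/3) dx by parts with u = log(x), dv = (5*x/3) dx, so v = 5*x**2/6 [assuming x > 0]: now 5*x**2*log(x)/6 + ∫(-5*x/6) dx.
Step 2. Evaluate the standard form: now 5*x**2*log(x)/6 - 5*x**2/12.
Answer: 5*x**2*log(x)/6 - 5*x**2/12.


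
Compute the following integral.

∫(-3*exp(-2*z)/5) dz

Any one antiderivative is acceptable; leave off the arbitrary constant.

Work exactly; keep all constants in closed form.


Answer: 3*exp(-2*z)/10.


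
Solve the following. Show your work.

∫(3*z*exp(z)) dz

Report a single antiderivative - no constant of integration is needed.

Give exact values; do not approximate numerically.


Step 1. Integrate ∫(3*z*exp(z)) dz by parts with u = z, dv = (3*exp(z)) dz, so v = 3*exp(z): now 3*z*exp(z) + ∫(-3*exp(z)) dz.
Step 2. Evaluate the standard form: now 3*z*exp(z) - 3*exp(z).
Answer: 3*z*exp(z) - 3*exp(z).


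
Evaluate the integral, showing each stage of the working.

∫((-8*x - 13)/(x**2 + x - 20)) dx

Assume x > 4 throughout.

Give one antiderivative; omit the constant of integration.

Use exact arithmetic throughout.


Step 1. Decompose ∫((-8*x - 13)/(x**2 + x - 20)) dx by partial fractions, (-8*x - 13)/(x**2 + x - 20) = -3/(x + 5) - 5/(x - 4): now ∫(-5/(x - 4)) dx + ∫(-3/(x + 5)) dx.
Step 2. Evaluate the standard form [assuming x > 4]: now -5*log(x - 4) + ∫(-3/(x + 5)) dx.
Step 3. Evaluate the standard form [assuming x > -5]: now -5*log(x - 4) - 3*log(x + 5).
Answer: -5*log(x - 4) - 3*log(x + 5).


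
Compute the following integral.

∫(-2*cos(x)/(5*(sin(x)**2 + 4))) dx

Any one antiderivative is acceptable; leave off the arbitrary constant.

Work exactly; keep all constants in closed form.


Answer: -atan(sin(x)/2)/5.


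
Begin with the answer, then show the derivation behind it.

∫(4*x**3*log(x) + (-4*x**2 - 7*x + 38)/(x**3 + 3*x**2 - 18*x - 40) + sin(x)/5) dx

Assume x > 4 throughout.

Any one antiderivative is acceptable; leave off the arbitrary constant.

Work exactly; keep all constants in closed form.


The answer is x**4*log(x) - x**4/4 - log(x - 4) - 2*log(x + 2) - log(x + 5) - cos(x)/5.
Step 1. Rewrite: now ∫(4*x**3*log(x)) dx + ∫((-4*x**2 - 7*x + 38)/(x**3 + 3*x**2 - 18*x - 40)) dx + ∫(sin(x)/5) dx.
Step 2. Evaluate the standard form: now -cos(x)/5 + ∫(4*x**3*log(x)) dx + ∫((-4*x**2 - 7*x + 38)/(x**3 + 3*x**2 - 18*x - 40)) dx.
Step 3. Decompose ∫((-4*x**2 - 7*x + 38)/(x**3 + 3*x**2 - 18*x - 40)) dx by partial fractions, (-4*x**2 - 7*x + 38)/(x**3 + 3*x**2 - 18*x - 40) = -1/(x + 5) - 2/(x + 2) - 1/(x - 4): now -cos(x)/5 + ∫(4*x**3*log(x)) dx + ∫(-1/(x - 4)) dx + ∫(-2/(x + 2)) dx + ∫(-1/(x + 5)) dx.
Step 4. Evaluate the standard form [assuming x > -2]: now -2*log(x + 2) - cos(x)/5 + ∫(4*x**3*log(x)) dx + ∫(-1/(x - 4)) dx + ∫(-1/(x + 5)) dx.
Step 5. Evaluate the standard form [assuming x > 4]: now -log(x - 4) - 2*log(x + 2) - cos(x)/5 + ∫(4*x**3*log(x)) dx + ∫(-1/(x + 5)) dx.
Step 6. Evaluate the standard form [assuming x > -5]: now -log(x - 4) - 2*log(x + 2) - log(x + 5) - cos(x)/5 + ∫(4*x**3*log(x)) dx.
Step 7. Integrate ∫(4*x**3*log(x)) dx by parts with u = log(x), dv = (4*x**3) dx, so v = x**4 [assuming x > 0]: now x**4*log(x) - log(x - 4) - 2*log(x + 2) - log(x + 5) - cos(x)/5 + ∫(-x**3) dx.
Step 8. Evaluate the standard form: now x**4*log(x) - x**4/4 - log(x - 4) - 2*log(x + 2) - log(x + 5) - cos(x)/5.
Answer: x**4*log(x) - x**4/4 - log(x - 4) - 2*log(x + 2) - log(x + 5) - cos(x)/5.


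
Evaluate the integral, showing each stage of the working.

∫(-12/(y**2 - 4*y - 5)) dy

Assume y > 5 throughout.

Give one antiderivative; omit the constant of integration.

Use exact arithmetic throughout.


Step 1. Decompose ∫(-12/(y**2 - 4*y - 5)) dy by partial fractions, -12/(y**2 - 4*y - 5) = 2/(y + 1) - 2/(y - 5): now ∫(-2/(y - 5)) dy + ∫(2/(y + 1)) dy.
Step 2. Evaluate the standard form [assuming y > 5]: now -2*log(y - 5) + ∫(2/(y + 1)) dy.
Step 3. Evaluate the standard form [assuming y > -1]: now -2*log(y - 5) + 2*log(y + 1).
Answer: -2*log(y - 5) + 2*log(y + 1).


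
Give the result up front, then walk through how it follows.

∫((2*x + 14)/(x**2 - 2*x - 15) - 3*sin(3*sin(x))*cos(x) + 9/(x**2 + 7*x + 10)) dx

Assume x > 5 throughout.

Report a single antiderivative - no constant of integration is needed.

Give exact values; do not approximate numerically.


The answer is 3*log(x - 5) + 3*log(x + 2) - log(x + 3) - 3*log(x + 5) + cos(3*sin(x)).
Step 1. Rewrite: now ∫((2*x + 14)/(x**2 - 2*x - 15)) dx + ∫(-3*sin(3*sin(x))*cos(x)) dx + ∫(9/(x**2 + 7*x + 10)) dx.
Step 2. Decompose ∫((2*x + 14)/(x**2 - 2*x - 15)) dx by partial fractions, (2*x + 14)/(x**2 - 2*x - 15) = -1/(x + 3) + 3/(x - 5): now ∫(-3*sin(3*sin(x))*cos(x)) dx + ∫(3/(x - 5)) dx + ∫(-1/(x + 3)) dx + ∫(9/(x**2 + 7*x + 10)) dx.
Step 3. Evaluate the standard form [assuming x > 5]: now 3*log(x - 5) + ∫(-3*sin(3*sin(x))*cos(x)) dx + ∫(-1/(x + 3)) dx + ∫(9/(x**2 + 7*x + 10)) dx.
Step 4. Evaluate the standard form [assuming x > -3]: now 3*log(x - 5) - log(x + 3) + ∫(-3*sin(3*sin(x))*cos(x)) dx + ∫(9/(x**2 + 7*x + 10)) dx.
Step 5. Decompose ∫(9/(x**2 + 7*x + 10)) dx by partial fractions, 9/(x**2 + 7*x + 10) = -3/(x + 5) + 3/(x + 2): now 3*log(x - 5) - log(x + 3) + ∫(-3*sin(3*sin(x))*cos(x)) dx + ∫(3/(x + 2)) dx + ∫(-3/(x + 5)) dx.
Step 6. Evaluate the standard form [assuming x > -2]: now 3*log(x - 5) + 3*log(x + 2) - log(x + 3) + ∫(-3*sin(3*sin(x))*cos(x)) dx + ∫(-3/(x + 5)) dx.
Step 7. Evaluate the standard form [assuming x > -5]: now 3*log(x - 5) + 3*log(x + 2) - log(x + 3) - 3*log(x + 5) + ∫(-3*sin(3*sin(x))*cos(x)) dx.
Step 8. Substitute u = sin(x), turning ∫(-3*sin(3*sin(x))*cos(x)) dx into ∫(-3*sin(3*u)) du: now 3*log(x - 5) + 3*log(x + 2) - log(x + 3) - 3*log(x + 5) + ∫(-3*sin(3*u)) du.
Step 9. Evaluate the standard form: now 3*log(x - 5) + 3*log(x + 2) - log(x + 3) - 3*log(x + 5) + cos(3*u).
Step 10. Substitute back u = sin(x): now 3*log(x - 5) + 3*log(x + 2) - log(x + 3) - 3*log(x + 5) + cos(3*sin(x)).
Answer: 3*log(x - 5) + 3*log(x + 2) - log(x + 3) - 3*log(x + 5) + cos(3*sin(x)).


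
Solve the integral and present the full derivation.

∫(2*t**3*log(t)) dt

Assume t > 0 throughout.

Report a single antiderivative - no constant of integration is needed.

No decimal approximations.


Step 1. Integrate ∫(2*t**3*log(t)) dt by parts with u = log(t), dv = (2*t**3) dt, so v = t**4/2 [assuming t > 0]: now t**4*log(t)/2 + ∫(-t**3/2) dt.
Step 2. Evaluate the standard form: now t**4*log(t)/2 - t**4/8.
Answer: t**4*log(t)/2 - t**4/8.


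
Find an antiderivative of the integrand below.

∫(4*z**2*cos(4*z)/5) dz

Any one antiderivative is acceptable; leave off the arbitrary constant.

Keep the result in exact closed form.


Answer: z**2*sin(4*z)/5 + z*cos(4*z)/10 - sin(4*z)/40.


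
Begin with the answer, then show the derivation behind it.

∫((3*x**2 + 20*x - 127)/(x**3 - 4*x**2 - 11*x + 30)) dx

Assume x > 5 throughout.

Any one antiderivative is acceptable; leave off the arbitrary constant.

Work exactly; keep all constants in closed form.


The answer is 2*log(x - 5) + 5*log(x - 2) - 4*log(x + 3).
Step 1. Decompose ∫((3*x**2 + 20*x - 127)/(x**3 - 4*x**2 - 11*x + 30)) dx by partial fractions, (3*x**2 + 20*x - 127)/(x**3 - 4*x**2 - 11*x + 30) = -4/(x + 3) + 5/(x - 2) + 2/(x - 5): now ∫(2/(x - 5)) dx + ∫(5/(x - 2)) dx + ∫(-4/(x + 3)) dx.
Step 2. Evaluate the standard form [assuming x > -3]: now -4*log(x + 3) + ∫(2/(x - 5)) dx + ∫(5/(x - 2)) dx.
Step 3. Evaluate the standard form [assuming x > 5]: now 2*log(x - 5) - 4*log(x + 3) + ∫(5/(x - 2)) dx.
Step 4. Evaluate the standard form [assuming x > 2]: now 2*log(x - 5) + 5*log(x - 2) - 4*log(x + 3).
Answer: 2*log(x - 5) + 5*log(x - 2) - 4*log(x + 3).


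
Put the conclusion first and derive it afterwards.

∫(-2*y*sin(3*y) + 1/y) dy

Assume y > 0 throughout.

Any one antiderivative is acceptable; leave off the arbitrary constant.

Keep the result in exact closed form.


The answer is 2*y*cos(3*y)/3 + log(y) - 2*sin(3*y)/9.
Step 1. Rewrite: now ∫(1/y) dy + ∫(-2*y*sin(3*y)) dy.
Step 2. Integrate ∫(-2*y*sin(3*y)) dy by parts with u = y, dv = (-2*sin(3*y)) dy, so v = 2*cos(3*y)/3: now 2*y*cos(3*y)/3 + ∫(1/y) dy + ∫(-2*cos(3*y)/3) dy.
Step 3. Evaluate the standard form: now 2*y*cos(3*y)/3 - 2*sin(3*y)/9 + ∫(1/y) dy.
Step 4. Evaluate the standard form [assuming y > 0]: now 2*y*cos(3*y)/3 + log(y) - 2*sin(3*y)/9.
Answer: 2*y*cos(3*y)/3 + log(y) - 2*sin(3*y)/9.


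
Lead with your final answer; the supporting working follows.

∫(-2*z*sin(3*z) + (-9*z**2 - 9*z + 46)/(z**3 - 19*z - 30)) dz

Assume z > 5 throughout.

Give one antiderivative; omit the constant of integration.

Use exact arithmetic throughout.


The answer is 2*z*cos(3*z)/3 - 4*log(z - 5) - 4*log(z + 2) - log(z + 3) - 2*sin(3*z)/9.
Step 1. Rewrite: now ∫(-2*z*sin(3*z)) dz + ∫((-9*z**2 - 9*z + 46)/(z**3 - 19*z - 30)) dz.
Step 2. Integrate ∫(-2*z*sin(3*z)) dz by parts with u = z, dv = (-2*sin(3*z)) dz, so v = 2*cos(3*z)/3: now 2*z*cos(3*z)/3 + ∫((-9*z**2 - 9*z + 46)/(z**3 - 19*z - 30)) dz + ∫(-2*cos(3*z)/3) dz.
Step 3. Evaluate the standard form: now 2*z*cos(3*z)/3 - 2*sin(3*z)/9 + ∫((-9*z**2 - 9*z + 46)/(z**3 - 19*z - 30)) dz.
Step 4. Decompose ∫((-9*z**2 - 9*z + 46)/(z**3 - 19*z - 30)) dz by partial fractions, (-9*z**2 - 9*z + 46)/(z**3 - 19*z - 30) = -1/(z + 3) - 4/(z + 2) - 4/(z - 5): now 2*z*cos(3*z)/3 - 2*sin(3*z)/9 + ∫(-4/(z - 5)) dz + ∫(-4/(z + 2)) dz + ∫(-1/(z + 3)) dz.
Step 5. Evaluate the standard form [assuming z > 5]: now 2*z*cos(3*z)/3 - 4*log(z - 5) - 2*sin(3*z)/9 + ∫(-4/(z + 2)) dz + ∫(-1/(z + 3)) dz.
Step 6. Evaluate the standard form [assuming z > -2]: now 2*z*cos(3*z)/3 - 4*log(z - 5) - 4*log(z + 2) - 2*sin(3*z)/9 + ∫(-1/(z + 3)) dz.
Step 7. Evaluate the standard form [assuming z > -3]: now 2*z*cos(3*z)/3 - 4*log(z - 5) - 4*log(z + 2) - log(z + 3) - 2*sin(3*z)/9.
Answer: 2*z*cos(3*z)/3 - 4*log(z - 5) - 4*log(z + 2) - log(z + 3) - 2*sin(3*z)/9.


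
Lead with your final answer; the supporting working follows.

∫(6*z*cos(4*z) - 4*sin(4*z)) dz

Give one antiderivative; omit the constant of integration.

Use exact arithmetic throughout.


The answer is 3*z*sin(4*z)/2 + 11*cos(4*z)/8.
Step 1. Rewrite: now ∫(6*z*cos(4*z)) dz + ∫(-4*sin(4*z)) dz.
Step 2. Integrate ∫(6*z*cos(4*z)) dz by parts with u = z, dv = (6*cos(4*z)) dz, so v = 3*sin(4*z)/2: now 3*z*sin(4*z)/2 + ∫(-4*sin(4*z)) dz + ∫(-3*sin(4*z)/2) dz.
Step 3. Evaluate the standard form: now 3*z*sin(4*z)/2 + 3*cos(4*z)/8 + ∫(-4*sin(4*z)) dz.
Step 4. Evaluate the standard form: now 3*z*sin(4*z)/2 + 11*cos(4*z)/8.
Answer: 3*z*sin(4*z)/2 + 11*cos(4*z)/8.


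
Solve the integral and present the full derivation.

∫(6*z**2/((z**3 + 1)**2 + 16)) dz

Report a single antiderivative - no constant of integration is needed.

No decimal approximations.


Step 1. Substitute u = z**3 + 1, turning ∫(6*z**2/((z**3 + 1)**2 + 16)) dz into ∫(2/(u**2 + 16)) du: now ∫(2/(u**2 + 16)) du.
Step 2. Evaluate the standard form: now atan(u/4)/2.
Step 3. Substitute back u = z**3 + 1: now atan(z**3/4 + 1/4)/2.
Answer: atan(z**3/4 + 1/4)/2.


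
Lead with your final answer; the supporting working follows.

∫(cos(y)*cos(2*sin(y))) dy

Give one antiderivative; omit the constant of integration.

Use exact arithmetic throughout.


The answer is sin(2*sin(y))/2.
Step 1. Substitute u = sin(y), turning ∫(cos(y)*cos(2*sin(y))) dy into ∫(cos(2*u)) du: now ∫(cos(2*u)) du.
Step 2. Evaluate the standard form: now sin(2*u)/2.
Step 3. Substitute back u = sin(y): now sin(2*sin(y))/2.
Answer: sin(2*sin(y))/2.


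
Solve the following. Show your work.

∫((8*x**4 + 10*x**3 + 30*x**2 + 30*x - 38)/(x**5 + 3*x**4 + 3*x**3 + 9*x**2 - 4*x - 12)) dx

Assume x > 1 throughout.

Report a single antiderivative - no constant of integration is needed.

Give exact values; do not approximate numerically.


Step 1. Decompose ∫((8*x**4 + 10*x**3 + 30*x**2 + 30*x - 38)/(x**5 + 3*x**4 + 3*x**3 + 9*x**2 - 4*x - 12)) dx by partial fractions, (8*x**4 + 10*x**3 + 30*x**2 + 30*x - 38)/(x**5 + 3*x**4 + 3*x**3 + 9*x**2 - 4*x - 12) = 2/(x**2 + 4) + 5/(x + 3) + 2/(x + 1) + 1/(x - 1): now ∫(1/(x - 1)) dx + ∫(2/(x + 1)) dx + ∫(5/(x + 3)) dx + ∫(2/(x**2 + 4)) dx.
Step 2. Evaluate the standard form [assuming x > 1]: now log(x - 1) + ∫(2/(x + 1)) dx + ∫(5/(x + 3)) dx + ∫(2/(x**2 + 4)) dx.
Step 3. Evaluate the standard form [assuming x > -1]: now log(x - 1) + 2*log(x + 1) + ∫(5/(x + 3)) dx + ∫(2/(x**2 + 4)) dx.
Step 4. Evaluate the standard form [assuming x > -3]: now log(x - 1) + 2*log(x + 1) + 5*log(x + 3) + ∫(2/(x**2 + 4)) dx.
Step 5. Evaluate the standard form: now log(x - 1) + 2*log(x + 1) + 5*log(x + 3) + atan(x/2).
Answer: log(x - 1) + 2*log(x + 1) + 5*log(x + 3) + atan(x/2).
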